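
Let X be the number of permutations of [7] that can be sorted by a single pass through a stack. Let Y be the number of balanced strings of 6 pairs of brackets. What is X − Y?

Stack-sortable permutations are exactly the 231-avoiding ones, counted by C_n; here n = 7. So X = C_7 = 429.
A balanced arrangement of 6 bracket pairs is a Dyck word of semilength 6, so the count is C_6. So Y = C_6 = 132.
X − Y = 429 − 132 = 297.

297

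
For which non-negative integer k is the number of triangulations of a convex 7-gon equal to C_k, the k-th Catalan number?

A convex 7-gon is triangulated into 5 triangles, and the number of such triangulations is the Catalan number C_{7−2} = C_5.

5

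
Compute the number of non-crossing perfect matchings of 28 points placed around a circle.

2674440

Pairing 28 circle points by 14 non-crossing chords gives C_14 matchings.
C_14 = C_13 · 2(2·13+1)/(13+2) = 742900 · 54/15 = 2674440.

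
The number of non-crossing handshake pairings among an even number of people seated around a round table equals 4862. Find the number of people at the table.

18

Non-crossing handshake pairings of 2n people are counted by C_n, and C_9 = 4862.
So n = 9, and there are 2n = 18 people.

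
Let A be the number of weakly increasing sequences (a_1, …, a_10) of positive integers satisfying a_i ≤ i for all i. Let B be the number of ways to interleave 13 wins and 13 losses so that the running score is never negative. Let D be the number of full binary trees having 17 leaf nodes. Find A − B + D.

34631566

Weakly increasing sequences with a_i ≤ i biject with Dyck paths of semilength 10, so there are C_10. So A = C_10 = 16796.
Reading a vote for the leader as '(' and for the other as ')' turns such a sequence into a balanced string of 13 pairs, so the count is C_13. So B = C_13 = 742900.
Full binary trees with 17 leaves have 17−1 = 16 internal nodes, so there are C_16 of them. So D = C_16 = 35357670.
A − B + D = 16796 − 742900 + 35357670 = 34631566.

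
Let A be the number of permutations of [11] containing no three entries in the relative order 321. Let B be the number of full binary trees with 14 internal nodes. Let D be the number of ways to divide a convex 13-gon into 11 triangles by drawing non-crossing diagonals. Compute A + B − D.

Permutations of [n] avoiding any single length-3 pattern are counted by C_n; here n = 11. So A = C_11 = 58786.
Full binary trees with n internal nodes are counted by C_n; here n = 14. So B = C_14 = 2674440.
A convex 13-gon is triangulated into 11 triangles, and the number of such triangulations is the Catalan number C_{13−2} = C_11. So D = C_11 = 58786.
A + B − D = 58786 + 2674440 − 58786 = 2674440.

2674440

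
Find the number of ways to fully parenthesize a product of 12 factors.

58786

Bracketing 12 factors into binary products is counted by C_{12−1} = C_11.
C_11 = 58786.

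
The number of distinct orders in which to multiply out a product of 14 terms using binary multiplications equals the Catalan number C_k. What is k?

13

Parenthesizations of m factors correspond to full binary trees with m leaves, counted by C_{m−1}; m = 14 gives C_13.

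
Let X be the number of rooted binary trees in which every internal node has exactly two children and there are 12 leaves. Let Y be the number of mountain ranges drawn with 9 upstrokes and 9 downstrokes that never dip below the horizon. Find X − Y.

Full binary trees with 12 leaves have 12−1 = 11 internal nodes, so there are C_11 of them. So X = C_11 = 58786.
Paths of 9 up- and 9 down-steps that never dip below the axis are Dyck paths; their count is C_9. So Y = C_9 = 4862.
X − Y = 58786 − 4862 = 53924.

53924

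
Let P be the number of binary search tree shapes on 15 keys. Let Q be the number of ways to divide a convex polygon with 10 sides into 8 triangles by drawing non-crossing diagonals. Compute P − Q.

Binary trees (left/right distinguished) on n nodes are counted by C_n; here n = 15. So P = C_15 = 9694845.
A convex 10-gon is triangulated into 8 triangles, and the number of such triangulations is the Catalan number C_{10−2} = C_8. So Q = C_8 = 1430.
P − Q = 9694845 − 1430 = 9693415.

9693415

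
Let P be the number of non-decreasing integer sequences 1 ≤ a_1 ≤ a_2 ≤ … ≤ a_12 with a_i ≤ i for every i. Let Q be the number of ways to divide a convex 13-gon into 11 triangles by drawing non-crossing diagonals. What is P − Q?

Such sub-staircase sequences of length n are counted by C_n; here n = 12. So P = C_12 = 208012.
The number of triangulations of a 13-gon is the Catalan number C_11 (index = sides − 2). So Q = C_11 = 58786.
P − Q = 208012 − 58786 = 149226.

149226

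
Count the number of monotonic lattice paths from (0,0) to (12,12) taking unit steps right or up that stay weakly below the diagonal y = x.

Monotone paths in an n×n grid that stay weakly below the diagonal are counted by C_n; here n = 12.
C_12 = C_11 · 2(2·11+1)/(11+2) = 58786 · 46/13 = 208012.

208012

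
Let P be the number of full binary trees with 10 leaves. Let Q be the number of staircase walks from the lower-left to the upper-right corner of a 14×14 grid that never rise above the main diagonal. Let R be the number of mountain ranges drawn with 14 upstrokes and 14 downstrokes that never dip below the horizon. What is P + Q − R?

4862

A full binary tree with L leaves has L−1 internal nodes and is counted by C_{L−1}; L = 10 gives C_9. So P = C_9 = 4862.
Monotone paths in an n×n grid that stay weakly below the diagonal are counted by C_n; here n = 14. So Q = C_14 = 2674440.
A Dyck path with 14 up-steps and 14 down-steps has semilength 14, so there are C_14 of them. So R = C_14 = 2674440.
P + Q − R = 4862 + 2674440 − 2674440 = 4862.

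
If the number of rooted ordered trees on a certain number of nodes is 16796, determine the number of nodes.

Rooted ordered trees on m nodes are counted by C_{m−1}; 16796 = C_10.
So the index is 10, and the number of nodes is 10 + 1 = 11.

11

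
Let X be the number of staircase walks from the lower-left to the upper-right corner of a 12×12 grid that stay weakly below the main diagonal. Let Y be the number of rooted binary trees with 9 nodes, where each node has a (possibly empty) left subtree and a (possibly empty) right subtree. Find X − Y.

Monotone paths in an n×n grid that stay weakly below the diagonal are counted by C_n; here n = 12. So X = C_12 = 208012.
Rooted binary trees with 9 nodes (each child slot possibly empty) number C_9. So Y = C_9 = 4862.
X − Y = 208012 − 4862 = 203150.

203150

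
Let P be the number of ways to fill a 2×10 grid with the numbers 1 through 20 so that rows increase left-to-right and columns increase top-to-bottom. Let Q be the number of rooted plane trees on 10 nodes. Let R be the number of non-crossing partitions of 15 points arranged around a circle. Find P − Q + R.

9706779

Standard Young tableaux of shape 2×n are counted by C_n; here n = 10. So P = C_10 = 16796.
Rooted ordered (plane) trees on m nodes have m−1 edges and are counted by C_{m−1}; m = 10 gives C_9. So Q = C_9 = 4862.
Non-crossing partitions of an n-element set are counted by C_n; here n = 15. So R = C_15 = 9694845.
P − Q + R = 16796 − 4862 + 9694845 = 9706779.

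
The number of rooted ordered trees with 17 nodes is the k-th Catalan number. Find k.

Rooted ordered (plane) trees on m nodes have m−1 edges and are counted by C_{m−1}; m = 17 gives C_16.

16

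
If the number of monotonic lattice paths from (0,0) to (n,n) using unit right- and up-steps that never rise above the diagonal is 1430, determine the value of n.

8

Such diagonal-avoiding paths in an n×n grid are counted by C_n; 1430 = C_8.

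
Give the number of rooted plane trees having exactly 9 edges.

4862

Rooted ordered trees with n edges are counted by C_n; here n = 9.
C_9 = C(18,9)/10 = 48620/10 = 4862.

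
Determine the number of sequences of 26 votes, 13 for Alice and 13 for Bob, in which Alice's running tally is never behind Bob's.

742900

Ballot sequences with n votes each where one side never trails are Dyck words, counted by C_n; here n = 13.
C_13 = 742900.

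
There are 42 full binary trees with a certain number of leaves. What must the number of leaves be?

Full binary trees with L leaves are counted by C_{L−1}. Since C_5 = 42, the index is 5.
So the index is 5, and the number of leaves is 5 + 1 = 6.

6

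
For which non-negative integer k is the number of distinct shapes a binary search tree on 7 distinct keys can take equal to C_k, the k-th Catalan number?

Rooted binary trees with 7 nodes (each child slot possibly empty) number C_7.

7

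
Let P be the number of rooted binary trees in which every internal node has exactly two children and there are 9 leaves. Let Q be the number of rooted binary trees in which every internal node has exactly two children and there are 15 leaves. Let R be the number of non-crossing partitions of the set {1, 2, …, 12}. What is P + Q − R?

2467858

Full binary trees with 9 leaves have 9−1 = 8 internal nodes, so there are C_8 of them. So P = C_8 = 1430.
A full binary tree with L leaves has L−1 internal nodes and is counted by C_{L−1}; L = 15 gives C_14. So Q = C_14 = 2674440.
Non-crossing partitions of an n-element set are counted by C_n; here n = 12. So R = C_12 = 208012.
P + Q − R = 1430 + 2674440 − 208012 = 2467858.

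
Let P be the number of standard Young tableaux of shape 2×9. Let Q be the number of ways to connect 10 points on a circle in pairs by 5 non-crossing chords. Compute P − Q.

By the hook-length formula (or a Dyck-path bijection), SYT of shape 2×9 number C_9. So P = C_9 = 4862.
Non-crossing perfect matchings of 2n points on a circle are counted by C_n; with 10 points, n = 5. So Q = C_5 = 42.
P − Q = 4862 − 42 = 4820.

4820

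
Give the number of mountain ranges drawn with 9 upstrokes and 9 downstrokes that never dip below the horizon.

4862

Dyck paths of semilength n (length 2n) are counted by C_n; here n = 9.
C_9 = C(18,9)/10 = 48620/10 = 4862.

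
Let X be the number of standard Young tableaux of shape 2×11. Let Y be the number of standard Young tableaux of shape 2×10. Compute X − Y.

41990

Standard Young tableaux of shape 2×n are counted by C_n; here n = 11. So X = C_11 = 58786.
Standard Young tableaux of shape 2×n are counted by C_n; here n = 10. So Y = C_10 = 16796.
X − Y = 58786 − 16796 = 41990.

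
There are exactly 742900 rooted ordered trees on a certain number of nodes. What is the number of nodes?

Rooted ordered trees on m nodes are counted by C_{m−1}. Since C_13 = 742900, the index is 13.
So the index is 13, and the number of nodes is 13 + 1 = 14.

14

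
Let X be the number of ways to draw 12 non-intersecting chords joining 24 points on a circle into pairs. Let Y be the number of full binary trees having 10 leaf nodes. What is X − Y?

203150

Pairing 24 circle points by 12 non-crossing chords gives C_12 matchings. So X = C_12 = 208012.
A full binary tree with L leaves has L−1 internal nodes and is counted by C_{L−1}; L = 10 gives C_9. So Y = C_9 = 4862.
X − Y = 208012 − 4862 = 203150.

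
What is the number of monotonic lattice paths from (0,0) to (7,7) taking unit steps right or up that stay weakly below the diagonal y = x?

Sub-diagonal monotone paths from (0,0) to (7,7) biject with Dyck paths of semilength 7, giving C_7.
C_7 = C_6 · 2(2·6+1)/(6+2) = 132 · 26/8 = 429.

429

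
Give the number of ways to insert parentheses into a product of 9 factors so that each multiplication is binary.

1430

Parenthesizations of m factors correspond to full binary trees with m leaves, counted by C_{m−1}; m = 9 gives C_8.
C_8 = C(16,8)/9 = 12870/9 = 1430.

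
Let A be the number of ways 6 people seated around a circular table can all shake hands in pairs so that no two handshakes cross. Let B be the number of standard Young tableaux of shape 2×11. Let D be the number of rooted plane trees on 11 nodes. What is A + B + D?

75587

Non-crossing handshake pairings of 2n people are counted by C_n; 6 people gives n = 3. So A = C_3 = 5.
Standard Young tableaux of shape 2×n are counted by C_n; here n = 11. So B = C_11 = 58786.
Rooted ordered (plane) trees on m nodes have m−1 edges and are counted by C_{m−1}; m = 11 gives C_10. So D = C_10 = 16796.
A + B + D = 5 + 58786 + 16796 = 75587.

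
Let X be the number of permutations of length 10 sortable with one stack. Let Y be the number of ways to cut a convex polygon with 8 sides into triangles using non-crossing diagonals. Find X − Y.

By Knuth's characterisation, the stack-sortable permutations of length 10 are the 231-avoiders, numbering C_10. So X = C_10 = 16796.
Triangulations of a convex m-gon are counted by C_{m−2}; with m = 8 this is C_6. So Y = C_6 = 132.
X − Y = 16796 − 132 = 16664.

16664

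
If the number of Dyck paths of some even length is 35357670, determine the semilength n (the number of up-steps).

16

Dyck paths of semilength n are counted by C_n. Since C_16 = 35357670, the index is 16.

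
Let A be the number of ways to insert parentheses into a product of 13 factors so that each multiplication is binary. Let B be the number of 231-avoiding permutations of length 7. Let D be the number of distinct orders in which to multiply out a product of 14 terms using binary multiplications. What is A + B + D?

Ways to associate a product of 13 factors correspond to binary trees on 13 leaves, so the count is C_12. So A = C_12 = 208012.
Permutations of [n] avoiding any single length-3 pattern are counted by C_n; here n = 7. So B = C_7 = 429.
Bracketing 14 factors into binary products is counted by C_{14−1} = C_13. So D = C_13 = 742900.
A + B + D = 208012 + 429 + 742900 = 951341.

951341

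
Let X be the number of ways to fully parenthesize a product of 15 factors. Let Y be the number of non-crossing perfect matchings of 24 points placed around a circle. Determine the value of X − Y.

2466428

Ways to associate a product of 15 factors correspond to binary trees on 15 leaves, so the count is C_14. So X = C_14 = 2674440.
Pairing 24 circle points by 12 non-crossing chords gives C_12 matchings. So Y = C_12 = 208012.
X − Y = 2674440 − 208012 = 2466428.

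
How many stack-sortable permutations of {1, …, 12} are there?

Stack-sortable permutations are exactly the 231-avoiding ones, counted by C_n; here n = 12.
C_12 = 208012.

208012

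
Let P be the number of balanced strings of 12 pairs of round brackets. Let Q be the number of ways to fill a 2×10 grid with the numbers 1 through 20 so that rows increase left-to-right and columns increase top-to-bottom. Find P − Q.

With 12 pairs the number of balanced bracket strings is the Catalan number C_12. So P = C_12 = 208012.
By the hook-length formula (or a Dyck-path bijection), SYT of shape 2×10 number C_10. So Q = C_10 = 16796.
P − Q = 208012 − 16796 = 191216.

191216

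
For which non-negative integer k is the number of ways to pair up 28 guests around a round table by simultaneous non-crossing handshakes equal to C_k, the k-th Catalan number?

Non-crossing handshake pairings of 2n people are counted by C_n; 28 people gives n = 14.

14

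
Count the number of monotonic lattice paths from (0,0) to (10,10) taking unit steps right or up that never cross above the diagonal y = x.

Monotone paths in an n×n grid that stay weakly below the diagonal are counted by C_n; here n = 10.
C_10 = 16796.

16796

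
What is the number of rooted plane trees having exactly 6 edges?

132

Rooted ordered trees with n edges are counted by C_n; here n = 6.
C_6 = C_5 · 2(2·5+1)/(5+2) = 42 · 22/7 = 132.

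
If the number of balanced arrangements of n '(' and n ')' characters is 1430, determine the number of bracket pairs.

Balanced strings of n bracket-pairs are counted by C_n; 1430 = C_8.

8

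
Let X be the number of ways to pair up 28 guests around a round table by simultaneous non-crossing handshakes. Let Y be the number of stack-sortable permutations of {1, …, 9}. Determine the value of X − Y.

With 28 = 2·14 people, non-crossing handshake pairings are non-crossing perfect matchings on a circle, counted by C_14. So X = C_14 = 2674440.
By Knuth's characterisation, the stack-sortable permutations of length 9 are the 231-avoiders, numbering C_9. So Y = C_9 = 4862.
X − Y = 2674440 − 4862 = 2669578.

2669578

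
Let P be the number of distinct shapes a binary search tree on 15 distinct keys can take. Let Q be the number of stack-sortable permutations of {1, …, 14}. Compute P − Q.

Rooted binary trees with 15 nodes (each child slot possibly empty) number C_15. So P = C_15 = 9694845.
By Knuth's characterisation, the stack-sortable permutations of length 14 are the 231-avoiders, numbering C_14. So Q = C_14 = 2674440.
P − Q = 9694845 − 2674440 = 7020405.

7020405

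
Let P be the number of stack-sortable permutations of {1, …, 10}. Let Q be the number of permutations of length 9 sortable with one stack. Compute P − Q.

By Knuth's characterisation, the stack-sortable permutations of length 10 are the 231-avoiders, numbering C_10. So P = C_10 = 16796.
By Knuth's characterisation, the stack-sortable permutations of length 9 are the 231-avoiders, numbering C_9. So Q = C_9 = 4862.
P − Q = 16796 − 4862 = 11934.

11934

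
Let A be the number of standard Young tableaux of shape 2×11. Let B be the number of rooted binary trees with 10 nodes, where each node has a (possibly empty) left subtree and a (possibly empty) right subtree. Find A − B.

41990

By the hook-length formula (or a Dyck-path bijection), SYT of shape 2×11 number C_11. So A = C_11 = 58786.
Rooted binary trees with 10 nodes (each child slot possibly empty) number C_10. So B = C_10 = 16796.
A − B = 58786 − 16796 = 41990.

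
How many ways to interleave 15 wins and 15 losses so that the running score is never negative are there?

9694845

Ballot sequences with n votes each where one side never trails are Dyck words, counted by C_n; here n = 15.
C_15 = 9694845.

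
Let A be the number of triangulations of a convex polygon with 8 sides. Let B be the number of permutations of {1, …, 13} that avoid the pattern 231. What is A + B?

The number of triangulations of an 8-gon is the Catalan number C_6 (index = sides − 2). So A = C_6 = 132.
Permutations of [n] avoiding any single length-3 pattern are counted by C_n; here n = 13. So B = C_13 = 742900.
A + B = 132 + 742900 = 743032.

743032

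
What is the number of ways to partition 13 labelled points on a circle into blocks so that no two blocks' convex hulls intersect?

The non-crossing partitions of [13] form a lattice of size C_13.
C_13 = 742900.

742900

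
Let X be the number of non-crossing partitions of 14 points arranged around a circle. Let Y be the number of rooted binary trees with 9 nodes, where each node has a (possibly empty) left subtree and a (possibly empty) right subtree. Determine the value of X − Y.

Non-crossing partitions of an n-element set are counted by C_n; here n = 14. So X = C_14 = 2674440.
Binary trees (left/right distinguished) on n nodes are counted by C_n; here n = 9. So Y = C_9 = 4862.
X − Y = 2674440 − 4862 = 2669578.

2669578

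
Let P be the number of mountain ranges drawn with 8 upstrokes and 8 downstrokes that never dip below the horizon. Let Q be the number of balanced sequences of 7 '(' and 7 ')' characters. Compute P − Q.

Paths of 8 up- and 8 down-steps that never dip below the axis are Dyck paths; their count is C_8. So P = C_8 = 1430.
With 7 pairs the number of balanced bracket strings is the Catalan number C_7. So Q = C_7 = 429.
P − Q = 1430 − 429 = 1001.

1001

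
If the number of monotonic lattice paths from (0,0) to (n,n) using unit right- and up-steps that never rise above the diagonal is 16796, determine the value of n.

Such diagonal-avoiding paths in an n×n grid are counted by C_n. Since C_10 = 16796, the index is 10.

10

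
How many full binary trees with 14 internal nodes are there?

2674440

The number of full binary trees on 14 internal nodes is the Catalan number C_14.
C_14 = C_13 · 2(2·13+1)/(13+2) = 742900 · 54/15 = 2674440.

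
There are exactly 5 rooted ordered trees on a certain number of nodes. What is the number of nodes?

4

Rooted ordered trees on m nodes are counted by C_{m−1}. Since C_3 = 5, the index is 3.
So the index is 3, and the number of nodes is 3 + 1 = 4.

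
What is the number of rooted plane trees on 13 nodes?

Rooted ordered (plane) trees on m nodes have m−1 edges and are counted by C_{m−1}; m = 13 gives C_12.
C_12 = 208012.

208012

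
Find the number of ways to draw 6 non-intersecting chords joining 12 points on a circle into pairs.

Pairing 12 circle points by 6 non-crossing chords gives C_6 matchings.
C_6 = 132.

132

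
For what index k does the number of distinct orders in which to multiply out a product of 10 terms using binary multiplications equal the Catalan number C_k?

Ways to associate a product of 10 factors correspond to binary trees on 10 leaves, so the count is C_9.

9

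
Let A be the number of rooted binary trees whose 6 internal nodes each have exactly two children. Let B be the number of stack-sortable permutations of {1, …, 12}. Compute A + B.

208144

Full binary trees with n internal nodes are counted by C_n; here n = 6. So A = C_6 = 132.
By Knuth's characterisation, the stack-sortable permutations of length 12 are the 231-avoiders, numbering C_12. So B = C_12 = 208012.
A + B = 132 + 208012 = 208144.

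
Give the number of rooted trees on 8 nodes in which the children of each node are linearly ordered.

A rooted plane tree on 8 nodes has 7 edges, and such trees are counted by C_7.
C_7 = 429.

429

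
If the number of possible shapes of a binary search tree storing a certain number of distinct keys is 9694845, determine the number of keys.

15

Binary search tree shapes on n keys are counted by C_n. The Catalan number equal to 9694845 is C_15.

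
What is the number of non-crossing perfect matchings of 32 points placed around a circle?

35357670

Non-crossing perfect matchings of 2n points on a circle are counted by C_n; with 32 points, n = 16.
C_16 = C(32,16)/17 = 601080390/17 = 35357670.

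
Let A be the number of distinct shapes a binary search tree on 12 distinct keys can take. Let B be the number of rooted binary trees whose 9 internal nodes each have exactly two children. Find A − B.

203150

Binary trees (left/right distinguished) on n nodes are counted by C_n; here n = 12. So A = C_12 = 208012.
The number of full binary trees on 9 internal nodes is the Catalan number C_9. So B = C_9 = 4862.
A − B = 208012 − 4862 = 203150.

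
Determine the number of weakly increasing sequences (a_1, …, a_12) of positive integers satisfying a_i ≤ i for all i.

208012

Such sub-staircase sequences of length n are counted by C_n; here n = 12.
C_12 = 208012.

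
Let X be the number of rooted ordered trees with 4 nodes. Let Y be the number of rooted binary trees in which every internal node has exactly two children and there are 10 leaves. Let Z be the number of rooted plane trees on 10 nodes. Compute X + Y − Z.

A rooted plane tree on 4 nodes has 3 edges, and such trees are counted by C_3. So X = C_3 = 5.
Full binary trees with 10 leaves have 10−1 = 9 internal nodes, so there are C_9 of them. So Y = C_9 = 4862.
Rooted ordered (plane) trees on m nodes have m−1 edges and are counted by C_{m−1}; m = 10 gives C_9. So Z = C_9 = 4862.
X + Y − Z = 5 + 4862 − 4862 = 5.

5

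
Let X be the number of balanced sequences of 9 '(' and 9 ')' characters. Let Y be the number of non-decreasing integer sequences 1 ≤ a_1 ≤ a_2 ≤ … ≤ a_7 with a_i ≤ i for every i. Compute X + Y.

5291

Balanced strings of n pairs of brackets are counted by C_n; here n = 9. So X = C_9 = 4862.
Such sub-staircase sequences of length n are counted by C_n; here n = 7. So Y = C_7 = 429.
X + Y = 4862 + 429 = 5291.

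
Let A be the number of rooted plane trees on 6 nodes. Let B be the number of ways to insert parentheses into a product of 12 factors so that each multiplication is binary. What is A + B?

A rooted plane tree on 6 nodes has 5 edges, and such trees are counted by C_5. So A = C_5 = 42.
Ways to associate a product of 12 factors correspond to binary trees on 12 leaves, so the count is C_11. So B = C_11 = 58786.
A + B = 42 + 58786 = 58828.

58828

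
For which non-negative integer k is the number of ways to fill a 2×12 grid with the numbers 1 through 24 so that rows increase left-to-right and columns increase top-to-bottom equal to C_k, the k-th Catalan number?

By the hook-length formula (or a Dyck-path bijection), SYT of shape 2×12 number C_12.

12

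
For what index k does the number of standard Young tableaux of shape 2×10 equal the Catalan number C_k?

Standard Young tableaux of shape 2×n are counted by C_n; here n = 10.

10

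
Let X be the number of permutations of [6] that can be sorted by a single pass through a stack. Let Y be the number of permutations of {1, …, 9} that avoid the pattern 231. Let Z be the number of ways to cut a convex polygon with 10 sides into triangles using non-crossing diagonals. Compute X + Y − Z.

3564

By Knuth's characterisation, the stack-sortable permutations of length 6 are the 231-avoiders, numbering C_6. So X = C_6 = 132.
For any fixed pattern of length 3, the pattern-avoiding permutations of [9] number C_9. So Y = C_9 = 4862.
A convex 10-gon is triangulated into 8 triangles, and the number of such triangulations is the Catalan number C_{10−2} = C_8. So Z = C_8 = 1430.
X + Y − Z = 132 + 4862 − 1430 = 3564.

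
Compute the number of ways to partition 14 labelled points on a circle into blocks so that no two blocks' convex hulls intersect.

2674440

The non-crossing partitions of [14] form a lattice of size C_14.
C_14 = C(28,14)/15 = 40116600/15 = 2674440.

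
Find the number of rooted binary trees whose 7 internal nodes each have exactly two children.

429

Full binary trees with n internal nodes are counted by C_n; here n = 7.
C_7 = 429.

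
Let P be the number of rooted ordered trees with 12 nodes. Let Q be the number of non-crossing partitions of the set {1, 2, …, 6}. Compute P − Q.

58654

A rooted plane tree on 12 nodes has 11 edges, and such trees are counted by C_11. So P = C_11 = 58786.
The non-crossing partitions of [6] form a lattice of size C_6. So Q = C_6 = 132.
P − Q = 58786 − 132 = 58654.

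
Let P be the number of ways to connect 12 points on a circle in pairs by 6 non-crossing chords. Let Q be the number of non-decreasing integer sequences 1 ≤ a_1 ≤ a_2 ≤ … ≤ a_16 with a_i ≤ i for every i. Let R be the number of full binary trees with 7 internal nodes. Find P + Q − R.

35357373

Non-crossing perfect matchings of 2n points on a circle are counted by C_n; with 12 points, n = 6. So P = C_6 = 132.
Such sub-staircase sequences of length n are counted by C_n; here n = 16. So Q = C_16 = 35357670.
Full binary trees with n internal nodes are counted by C_n; here n = 7. So R = C_7 = 429.
P + Q − R = 132 + 35357670 − 429 = 35357373.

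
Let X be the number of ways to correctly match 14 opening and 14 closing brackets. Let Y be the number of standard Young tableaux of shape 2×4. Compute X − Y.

2674426

Balanced strings of n pairs of brackets are counted by C_n; here n = 14. So X = C_14 = 2674440.
Standard Young tableaux of shape 2×n are counted by C_n; here n = 4. So Y = C_4 = 14.
X − Y = 2674440 − 14 = 2674426.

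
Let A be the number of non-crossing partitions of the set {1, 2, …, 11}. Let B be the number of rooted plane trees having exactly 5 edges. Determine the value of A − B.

Non-crossing partitions of an n-element set are counted by C_n; here n = 11. So A = C_11 = 58786.
A rooted plane tree with 5 edges has 6 nodes, and the count is C_5. So B = C_5 = 42.
A − B = 58786 − 42 = 58744.

58744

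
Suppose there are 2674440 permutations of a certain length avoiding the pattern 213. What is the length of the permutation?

Permutations of [n] avoiding a fixed length-3 pattern are counted by C_n; 2674440 = C_14.

14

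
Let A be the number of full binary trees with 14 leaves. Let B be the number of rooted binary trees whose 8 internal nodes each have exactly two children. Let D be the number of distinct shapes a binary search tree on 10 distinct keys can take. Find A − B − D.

724674

A full binary tree with L leaves has L−1 internal nodes and is counted by C_{L−1}; L = 14 gives C_13. So A = C_13 = 742900.
The number of full binary trees on 8 internal nodes is the Catalan number C_8. So B = C_8 = 1430.
There are C_n binary search tree shapes on n keys; with n = 10 that is C_10. So D = C_10 = 16796.
A − B − D = 742900 − 1430 − 16796 = 724674.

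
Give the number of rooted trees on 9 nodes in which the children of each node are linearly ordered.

1430

Rooted ordered (plane) trees on m nodes have m−1 edges and are counted by C_{m−1}; m = 9 gives C_8.
C_8 = C_7 · 2(2·7+1)/(7+2) = 429 · 30/9 = 1430.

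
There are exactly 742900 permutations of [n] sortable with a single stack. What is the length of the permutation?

13

Stack-sortable permutations of [n] are counted by C_n. Since C_13 = 742900, the index is 13.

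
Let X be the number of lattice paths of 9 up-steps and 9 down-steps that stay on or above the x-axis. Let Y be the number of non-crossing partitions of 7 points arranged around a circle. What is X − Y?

A Dyck path with 9 up-steps and 9 down-steps has semilength 9, so there are C_9 of them. So X = C_9 = 4862.
Non-crossing partitions of an n-element set are counted by C_n; here n = 7. So Y = C_7 = 429.
X − Y = 4862 − 429 = 4433.

4433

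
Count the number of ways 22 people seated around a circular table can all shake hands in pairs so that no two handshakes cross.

With 22 = 2·11 people, non-crossing handshake pairings are non-crossing perfect matchings on a circle, counted by C_11.
C_11 = C_10 · 2(2·10+1)/(10+2) = 16796 · 42/12 = 58786.

58786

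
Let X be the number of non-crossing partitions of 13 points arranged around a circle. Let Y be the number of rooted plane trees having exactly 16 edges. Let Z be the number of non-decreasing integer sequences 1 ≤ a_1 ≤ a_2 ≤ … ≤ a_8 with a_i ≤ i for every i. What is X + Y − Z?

Non-crossing partitions of an n-element set are counted by C_n; here n = 13. So X = C_13 = 742900.
Rooted ordered trees with n edges are counted by C_n; here n = 16. So Y = C_16 = 35357670.
Such sub-staircase sequences of length n are counted by C_n; here n = 8. So Z = C_8 = 1430.
X + Y − Z = 742900 + 35357670 − 1430 = 36099140.

36099140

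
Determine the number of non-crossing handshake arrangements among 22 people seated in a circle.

58786

Non-crossing handshake pairings of 2n people are counted by C_n; 22 people gives n = 11.
C_11 = C_10 · 2(2·10+1)/(10+2) = 16796 · 42/12 = 58786.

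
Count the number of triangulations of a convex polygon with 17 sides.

9694845

The number of triangulations of a 17-gon is the Catalan number C_15 (index = sides − 2).
C_15 = C_14 · 2(2·14+1)/(14+2) = 2674440 · 58/16 = 9694845.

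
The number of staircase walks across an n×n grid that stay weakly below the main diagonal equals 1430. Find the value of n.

Such diagonal-avoiding paths in an n×n grid are counted by C_n; 1430 = C_8.

8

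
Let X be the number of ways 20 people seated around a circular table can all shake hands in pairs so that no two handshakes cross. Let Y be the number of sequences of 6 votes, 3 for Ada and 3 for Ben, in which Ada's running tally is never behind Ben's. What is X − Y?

With 20 = 2·10 people, non-crossing handshake pairings are non-crossing perfect matchings on a circle, counted by C_10. So X = C_10 = 16796.
Ballot sequences with n votes each where one side never trails are Dyck words, counted by C_n; here n = 3. So Y = C_3 = 5.
X − Y = 16796 − 5 = 16791.

16791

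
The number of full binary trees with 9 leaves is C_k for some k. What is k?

Full binary trees with 9 leaves have 9−1 = 8 internal nodes, so there are C_8 of them.

8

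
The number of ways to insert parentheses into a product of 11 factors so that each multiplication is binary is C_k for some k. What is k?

10

Parenthesizations of m factors correspond to full binary trees with m leaves, counted by C_{m−1}; m = 11 gives C_10.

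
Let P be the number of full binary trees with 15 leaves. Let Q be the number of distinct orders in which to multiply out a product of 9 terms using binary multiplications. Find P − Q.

Full binary trees with 15 leaves have 15−1 = 14 internal nodes, so there are C_14 of them. So P = C_14 = 2674440.
Bracketing 9 factors into binary products is counted by C_{9−1} = C_8. So Q = C_8 = 1430.
P − Q = 2674440 − 1430 = 2673010.

2673010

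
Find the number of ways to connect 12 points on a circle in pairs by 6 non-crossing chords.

132

Pairing 12 circle points by 6 non-crossing chords gives C_6 matchings.
C_6 = C(12,6)/7 = 924/7 = 132.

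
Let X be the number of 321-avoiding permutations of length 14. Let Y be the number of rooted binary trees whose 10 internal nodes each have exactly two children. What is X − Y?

Permutations of [n] avoiding any single length-3 pattern are counted by C_n; here n = 14. So X = C_14 = 2674440.
The number of full binary trees on 10 internal nodes is the Catalan number C_10. So Y = C_10 = 16796.
X − Y = 2674440 − 16796 = 2657644.

2657644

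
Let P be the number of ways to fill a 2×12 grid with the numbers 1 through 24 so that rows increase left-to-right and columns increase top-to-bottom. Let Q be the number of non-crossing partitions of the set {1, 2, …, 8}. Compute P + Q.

By the hook-length formula (or a Dyck-path bijection), SYT of shape 2×12 number C_12. So P = C_12 = 208012.
The non-crossing partitions of [8] form a lattice of size C_8. So Q = C_8 = 1430.
P + Q = 208012 + 1430 = 209442.

209442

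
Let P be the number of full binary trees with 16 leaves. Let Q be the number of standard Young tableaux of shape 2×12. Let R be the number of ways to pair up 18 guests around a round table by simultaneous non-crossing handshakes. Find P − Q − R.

Full binary trees with 16 leaves have 16−1 = 15 internal nodes, so there are C_15 of them. So P = C_15 = 9694845.
By the hook-length formula (or a Dyck-path bijection), SYT of shape 2×12 number C_12. So Q = C_12 = 208012.
With 18 = 2·9 people, non-crossing handshake pairings are non-crossing perfect matchings on a circle, counted by C_9. So R = C_9 = 4862.
P − Q − R = 9694845 − 208012 − 4862 = 9481971.

9481971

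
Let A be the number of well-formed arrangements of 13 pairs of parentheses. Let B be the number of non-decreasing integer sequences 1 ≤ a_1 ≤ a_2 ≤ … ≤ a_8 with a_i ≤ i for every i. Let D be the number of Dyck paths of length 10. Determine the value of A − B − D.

741428

With 13 pairs the number of balanced bracket strings is the Catalan number C_13. So A = C_13 = 742900.
Such sub-staircase sequences of length n are counted by C_n; here n = 8. So B = C_8 = 1430.
Paths of 5 up- and 5 down-steps that never dip below the axis are Dyck paths; their count is C_5. So D = C_5 = 42.
A − B − D = 742900 − 1430 − 42 = 741428.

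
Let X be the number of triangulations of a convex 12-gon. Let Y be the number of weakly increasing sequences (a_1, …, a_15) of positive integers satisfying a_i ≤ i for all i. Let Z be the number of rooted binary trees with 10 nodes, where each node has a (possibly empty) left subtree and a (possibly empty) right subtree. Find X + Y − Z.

9694845

A convex 12-gon is triangulated into 10 triangles, and the number of such triangulations is the Catalan number C_{12−2} = C_10. So X = C_10 = 16796.
Weakly increasing sequences with a_i ≤ i biject with Dyck paths of semilength 15, so there are C_15. So Y = C_15 = 9694845.
There are C_n binary search tree shapes on n keys; with n = 10 that is C_10. So Z = C_10 = 16796.
X + Y − Z = 16796 + 9694845 − 16796 = 9694845.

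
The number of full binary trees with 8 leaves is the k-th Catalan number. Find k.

Full binary trees with 8 leaves have 8−1 = 7 internal nodes, so there are C_7 of them.

7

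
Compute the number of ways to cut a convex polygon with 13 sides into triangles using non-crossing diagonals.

58786

The number of triangulations of a 13-gon is the Catalan number C_11 (index = sides − 2).
C_11 = 58786.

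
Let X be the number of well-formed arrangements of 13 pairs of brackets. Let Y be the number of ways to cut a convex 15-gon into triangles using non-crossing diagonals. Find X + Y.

1485800

A balanced arrangement of 13 bracket pairs is a Dyck word of semilength 13, so the count is C_13. So X = C_13 = 742900.
A convex 15-gon is triangulated into 13 triangles, and the number of such triangulations is the Catalan number C_{15−2} = C_13. So Y = C_13 = 742900.
X + Y = 742900 + 742900 = 1485800.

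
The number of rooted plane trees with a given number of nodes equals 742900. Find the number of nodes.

Rooted ordered trees on m nodes are counted by C_{m−1}; 742900 = C_13.
So the index is 13, and the number of nodes is 13 + 1 = 14.

14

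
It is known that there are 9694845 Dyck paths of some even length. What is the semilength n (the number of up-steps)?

Dyck paths of semilength n are counted by C_n. The Catalan number equal to 9694845 is C_15.

15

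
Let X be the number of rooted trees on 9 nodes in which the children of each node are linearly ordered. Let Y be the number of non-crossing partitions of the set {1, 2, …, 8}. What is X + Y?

A rooted plane tree on 9 nodes has 8 edges, and such trees are counted by C_8. So X = C_8 = 1430.
The non-crossing partitions of [8] form a lattice of size C_8. So Y = C_8 = 1430.
X + Y = 1430 + 1430 = 2860.

2860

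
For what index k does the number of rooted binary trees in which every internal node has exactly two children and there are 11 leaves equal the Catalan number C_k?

10

Full binary trees with 11 leaves have 11−1 = 10 internal nodes, so there are C_10 of them.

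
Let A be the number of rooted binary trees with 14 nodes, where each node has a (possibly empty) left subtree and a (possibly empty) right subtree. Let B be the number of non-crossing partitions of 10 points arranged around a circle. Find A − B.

2657644

Binary trees (left/right distinguished) on n nodes are counted by C_n; here n = 14. So A = C_14 = 2674440.
Non-crossing partitions of an n-element set are counted by C_n; here n = 10. So B = C_10 = 16796.
A − B = 2674440 − 16796 = 2657644.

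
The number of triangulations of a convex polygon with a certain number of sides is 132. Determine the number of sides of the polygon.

Triangulations of a convex m-gon are counted by C_{m−2}; 132 = C_6.
So m − 2 = 6, giving m = 8 sides.

8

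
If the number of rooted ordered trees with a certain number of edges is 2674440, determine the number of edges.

Rooted ordered trees with n edges are counted by C_n. The Catalan number equal to 2674440 is C_14.

14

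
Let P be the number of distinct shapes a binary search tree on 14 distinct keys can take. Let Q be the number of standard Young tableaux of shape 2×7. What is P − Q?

2674011

There are C_n binary search tree shapes on n keys; with n = 14 that is C_14. So P = C_14 = 2674440.
By the hook-length formula (or a Dyck-path bijection), SYT of shape 2×7 number C_7. So Q = C_7 = 429.
P − Q = 2674440 − 429 = 2674011.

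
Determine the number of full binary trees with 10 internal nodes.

16796

The number of full binary trees on 10 internal nodes is the Catalan number C_10.
C_10 = C(20,10)/11 = 184756/11 = 16796.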